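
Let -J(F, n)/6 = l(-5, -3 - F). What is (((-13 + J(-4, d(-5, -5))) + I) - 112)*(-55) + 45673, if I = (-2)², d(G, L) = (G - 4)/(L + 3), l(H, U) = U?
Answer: 52658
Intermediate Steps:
d(G, L) = (-4 + G)/(3 + L)
J(F, n) = 18 + 6*F (J(F, n) = -6*(-3 - F) = 18 + 6*F)
I = 4
(((-13 + J(-4, d(-5, -5))) + I) - 112)*(-55) + 45673 = (((-13 + (18 + 6*(-4))) + 4) - 112)*(-55) + 45673 = (((-13 + (18 - 24)) + 4) - 112)*(-55) + 45673 = (((-13 - 6) + 4) - 112)*(-55) + 45673 = ((-19 + 4) - 112)*(-55) + 45673 = (-15 - 112)*(-55) + 45673 = -127*(-55) + 45673 = 6985 + 45673 = 52658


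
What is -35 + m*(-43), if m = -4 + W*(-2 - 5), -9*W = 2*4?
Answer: -1175/9 ≈ -130.56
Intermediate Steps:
W = -8/9 (W = -2*4/9 = -⅑*8 = -8/9 ≈ -0.88889)
m = 20/9 (m = -4 - 8*(-2 - 5)/9 = -4 - 8/9*(-7) = -4 + 56/9 = 20/9 ≈ 2.2222)
-35 + m*(-43) = -35 + (20/9)*(-43) = -35 - 860/9 = -1175/9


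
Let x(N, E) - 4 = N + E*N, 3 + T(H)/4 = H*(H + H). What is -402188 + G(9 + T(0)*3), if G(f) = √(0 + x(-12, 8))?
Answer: -402188 + 2*I*√26 ≈ -4.0219e+5 + 10.198*I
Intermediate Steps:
T(H) = -12 + 8*H² (T(H) = -12 + 4*(H*(H + H)) = -12 + 4*(H*(2*H)) = -12 + 4*(2*H²) = -12 + 8*H²)
x(N, E) = 4 + N + E*N (x(N, E) = 4 + (N + E*N) = 4 + N + E*N)
G(f) = 2*I*√26 (G(f) = √(0 + (4 - 12 + 8*(-12))) = √(0 + (4 - 12 - 96)) = √(0 - 104) = √(-104) = 2*I*√26)
-402188 + G(9 + T(0)*3) = -402188 + 2*I*√26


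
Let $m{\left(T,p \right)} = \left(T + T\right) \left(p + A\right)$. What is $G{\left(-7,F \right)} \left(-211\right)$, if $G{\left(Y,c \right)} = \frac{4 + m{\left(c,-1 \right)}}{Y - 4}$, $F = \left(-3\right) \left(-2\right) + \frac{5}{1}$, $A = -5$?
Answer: $- \frac{27008}{11} \approx -2455.3$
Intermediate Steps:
$F = 11$ ($F = 6 + 5 \cdot 1 = 6 + 5 = 11$)
$m{\left(T,p \right)} = 2 T \left(-5 + p\right)$ ($m{\left(T,p \right)} = \left(T + T\right) \left(p - 5\right) = 2 T \left(-5 + p\right)$)
$G{\left(Y,c \right)} = \frac{4 - 12 c}{-4 + Y}$ ($G{\left(Y,c \right)} = \frac{4 + 2 c \left(-5 - 1\right)}{Y - 4} = \frac{4 + 2 c \left(-6\right)}{-4 + Y} = \frac{4 - 12 c}{-4 + Y}$)
$G{\left(-7,F \right)} \left(-211\right) = \frac{4 \left(1 - 33\right)}{-4 - 7} \left(-211\right) = \frac{4 \left(1 - 33\right)}{-11} \left(-211\right) = 4 \left(- \frac{1}{11}\right) \left(-32\right) \left(-211\right) = \frac{128}{11} \left(-211\right) = - \frac{27008}{11}$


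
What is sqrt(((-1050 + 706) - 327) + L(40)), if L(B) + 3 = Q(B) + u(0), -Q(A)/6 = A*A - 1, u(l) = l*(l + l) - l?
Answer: 2*I*sqrt(2567) ≈ 101.33*I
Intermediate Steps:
u(l) = -l + 2*l**2 (u(l) = l*(2*l) - l = 2*l**2 - l = -l + 2*l**2)
Q(A) = 6 - 6*A**2 (Q(A) = -6*(A*A - 1) = -6*(A**2 - 1) = -6*(-1 + A**2) = 6 - 6*A**2)
L(B) = 3 - 6*B**2 (L(B) = -3 + ((6 - 6*B**2) + 0*(-1 + 2*0)) = -3 + ((6 - 6*B**2) + 0*(-1 + 0)) = -3 + ((6 - 6*B**2) + 0*(-1)) = -3 + ((6 - 6*B**2) + 0) = -3 + (6 - 6*B**2) = 3 - 6*B**2)
sqrt(((-1050 + 706) - 327) + L(40)) = sqrt(((-1050 + 706) - 327) + (3 - 6*40**2)) = sqrt((-344 - 327) + (3 - 6*1600)) = sqrt(-671 + (3 - 9600)) = sqrt(-671 - 9597) = sqrt(-10268) = 2*I*sqrt(2567)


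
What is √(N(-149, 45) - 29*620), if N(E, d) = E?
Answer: I*√18129 ≈ 134.64*I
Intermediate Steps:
√(N(-149, 45) - 29*620) = √(-149 - 29*620) = √(-149 - 17980) = √(-18129) = I*√18129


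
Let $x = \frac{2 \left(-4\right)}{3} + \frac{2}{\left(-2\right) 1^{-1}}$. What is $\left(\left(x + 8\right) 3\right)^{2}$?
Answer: $169$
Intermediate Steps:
$x = - \frac{11}{3}$ ($x = \left(-8\right) \frac{1}{3} + \frac{2}{\left(-2\right) 1} = - \frac{8}{3} + \frac{2}{-2} = - \frac{8}{3} + 2 \left(- \frac{1}{2}\right) = - \frac{8}{3} - 1 = - \frac{11}{3} \approx -3.6667$)
$\left(\left(x + 8\right) 3\right)^{2} = \left(\left(- \frac{11}{3} + 8\right) 3\right)^{2} = \left(\frac{13}{3} \cdot 3\right)^{2} = 13^{2} = 169$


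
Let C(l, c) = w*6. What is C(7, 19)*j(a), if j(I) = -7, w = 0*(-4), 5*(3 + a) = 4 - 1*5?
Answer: 0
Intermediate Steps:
a = -16/5 (a = -3 + (4 - 1*5)/5 = -3 + (4 - 5)/5 = -3 + (⅕)*(-1) = -3 - ⅕ = -16/5 ≈ -3.2000)
w = 0
C(l, c) = 0 (C(l, c) = 0*6 = 0)
C(7, 19)*j(a) = 0*(-7) = 0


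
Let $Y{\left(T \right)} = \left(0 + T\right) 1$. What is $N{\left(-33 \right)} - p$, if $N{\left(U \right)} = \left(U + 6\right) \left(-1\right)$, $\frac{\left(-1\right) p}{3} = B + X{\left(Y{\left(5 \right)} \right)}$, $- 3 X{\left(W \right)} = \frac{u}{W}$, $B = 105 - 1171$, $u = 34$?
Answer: $- \frac{15889}{5} \approx -3177.8$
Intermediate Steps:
$Y{\left(T \right)} = T$ ($Y{\left(T \right)} = T 1 = T$)
$B = -1066$
$X{\left(W \right)} = - \frac{34}{3 W}$ ($X{\left(W \right)} = - \frac{34 \frac{1}{W}}{3} = - \frac{34}{3 W}$)
$p = \frac{16024}{5}$ ($p = - 3 \left(-1066 - \frac{34}{3 \cdot 5}\right) = - 3 \left(-1066 - \frac{34}{15}\right) = \left(-3\right) \left(- \frac{16024}{15}\right) = \frac{16024}{5} \approx 3204.8$)
$N{\left(U \right)} = -6 - U$ ($N{\left(U \right)} = \left(6 + U\right) \left(-1\right) = -6 - U$)
$N{\left(-33 \right)} - p = \left(-6 - -33\right) - \frac{16024}{5} = \left(-6 + 33\right) - \frac{16024}{5} = 27 - \frac{16024}{5} = - \frac{15889}{5}$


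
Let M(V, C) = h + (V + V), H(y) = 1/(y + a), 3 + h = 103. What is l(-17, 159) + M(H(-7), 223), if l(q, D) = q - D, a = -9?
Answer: -609/8 ≈ -76.125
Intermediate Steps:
h = 100 (h = -3 + 103 = 100)
H(y) = 1/(-9 + y) (H(y) = 1/(y - 9) = 1/(-9 + y))
M(V, C) = 100 + 2*V (M(V, C) = 100 + (V + V) = 100 + 2*V)
l(-17, 159) + M(H(-7), 223) = (-17 - 1*159) + (100 + 2/(-9 - 7)) = (-17 - 159) + (100 + 2/(-16)) = -176 + (100 + 2*(-1/16)) = -176 + (100 - ⅛) = -176 + 799/8 = -609/8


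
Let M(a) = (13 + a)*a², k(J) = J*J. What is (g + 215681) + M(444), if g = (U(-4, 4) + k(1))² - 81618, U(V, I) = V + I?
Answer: 90225216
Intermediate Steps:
k(J) = J²
U(V, I) = I + V
M(a) = a²*(13 + a)
g = -81617 (g = ((4 - 4) + 1²)² - 81618 = (0 + 1)² - 81618 = 1² - 81618 = 1 - 81618 = -81617)
(g + 215681) + M(444) = (-81617 + 215681) + 444²*(13 + 444) = 134064 + 197136*457 = 134064 + 90091152 = 90225216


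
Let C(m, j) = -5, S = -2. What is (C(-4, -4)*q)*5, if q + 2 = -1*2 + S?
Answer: 150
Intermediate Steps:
q = -6 (q = -2 + (-1*2 - 2) = -2 + (-2 - 2) = -2 - 4 = -6)
(C(-4, -4)*q)*5 = -5*(-6)*5 = 30*5 = 150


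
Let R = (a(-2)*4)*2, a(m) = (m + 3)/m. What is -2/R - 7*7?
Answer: -97/2 ≈ -48.500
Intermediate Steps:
a(m) = (3 + m)/m
R = -4 (R = (((3 - 2)/(-2))*4)*2 = (-½*1*4)*2 = -½*4*2 = -2*2 = -4)
-2/R - 7*7 = -2/(-4) - 7*7 = -2*(-¼) - 49 = ½ - 49 = -97/2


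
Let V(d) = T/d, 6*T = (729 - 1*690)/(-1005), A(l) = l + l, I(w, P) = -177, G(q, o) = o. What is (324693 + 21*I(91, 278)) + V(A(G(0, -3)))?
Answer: 3870970573/12060 ≈ 3.2098e+5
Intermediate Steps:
A(l) = 2*l
T = -13/2010 (T = ((729 - 1*690)/(-1005))/6 = ((729 - 690)*(-1/1005))/6 = (39*(-1/1005))/6 = (⅙)*(-13/335) = -13/2010 ≈ -0.0064677)
V(d) = -13/(2010*d)
(324693 + 21*I(91, 278)) + V(A(G(0, -3))) = (324693 + 21*(-177)) - 13/(2010*(2*(-3))) = (324693 - 3717) - 13/2010/(-6) = 320976 - 13/2010*(-⅙) = 320976 + 13/12060 = 3870970573/12060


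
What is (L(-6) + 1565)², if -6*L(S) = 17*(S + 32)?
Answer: 20016676/9 ≈ 2.2241e+6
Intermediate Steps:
L(S) = -272/3 - 17*S/6 (L(S) = -17*(S + 32)/6 = -17*(32 + S)/6 = -(544 + 17*S)/6 = -272/3 - 17*S/6)
(L(-6) + 1565)² = ((-272/3 - 17/6*(-6)) + 1565)² = ((-272/3 + 17) + 1565)² = (-221/3 + 1565)² = (4474/3)² = 20016676/9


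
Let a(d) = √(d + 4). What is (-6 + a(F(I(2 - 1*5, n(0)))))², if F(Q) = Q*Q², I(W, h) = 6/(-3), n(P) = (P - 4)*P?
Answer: 32 - 24*I ≈ 32.0 - 24.0*I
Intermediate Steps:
n(P) = P*(-4 + P) (n(P) = (-4 + P)*P = P*(-4 + P))
I(W, h) = -2 (I(W, h) = 6*(-⅓) = -2)
F(Q) = Q³
a(d) = √(4 + d)
(-6 + a(F(I(2 - 1*5, n(0)))))² = (-6 + √(4 + (-2)³))² = (-6 + √(4 - 8))² = (-6 + √(-4))² = (-6 + 2*I)²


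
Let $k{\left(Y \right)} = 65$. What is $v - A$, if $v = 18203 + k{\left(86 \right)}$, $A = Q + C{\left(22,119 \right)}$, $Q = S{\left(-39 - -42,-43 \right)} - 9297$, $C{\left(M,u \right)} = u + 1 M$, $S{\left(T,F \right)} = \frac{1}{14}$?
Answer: $\frac{383935}{14} \approx 27424.0$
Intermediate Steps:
$S{\left(T,F \right)} = \frac{1}{14}$
$C{\left(M,u \right)} = M + u$ ($C{\left(M,u \right)} = u + M = M + u$)
$Q = - \frac{130157}{14}$ ($Q = \frac{1}{14} - 9297 = - \frac{130157}{14} \approx -9296.9$)
$A = - \frac{128183}{14}$ ($A = - \frac{130157}{14} + \left(22 + 119\right) = - \frac{130157}{14} + 141 = - \frac{128183}{14} \approx -9155.9$)
$v = 18268$ ($v = 18203 + 65 = 18268$)
$v - A = 18268 - - \frac{128183}{14} = 18268 + \frac{128183}{14} = \frac{383935}{14}$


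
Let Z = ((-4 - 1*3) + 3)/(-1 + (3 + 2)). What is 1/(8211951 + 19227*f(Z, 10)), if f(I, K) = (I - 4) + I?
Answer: 1/8096589 ≈ 1.2351e-7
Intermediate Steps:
Z = -1 (Z = ((-4 - 3) + 3)/(-1 + 5) = (-7 + 3)/4 = -4*1/4 = -1)
f(I, K) = -4 + 2*I (f(I, K) = (-4 + I) + I = -4 + 2*I)
1/(8211951 + 19227*f(Z, 10)) = 1/(8211951 + 19227*(-4 + 2*(-1))) = 1/(8211951 + 19227*(-4 - 2)) = 1/(8211951 + 19227*(-6)) = 1/(8211951 - 115362) = 1/8096589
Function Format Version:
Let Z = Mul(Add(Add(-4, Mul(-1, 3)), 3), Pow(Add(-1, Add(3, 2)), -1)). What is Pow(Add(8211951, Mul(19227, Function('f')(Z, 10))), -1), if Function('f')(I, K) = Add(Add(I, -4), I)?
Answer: Rational(1, 8096589) ≈ 1.2351e-7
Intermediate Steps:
Z = -1 (Z = Mul(Add(Add(-4, -3), 3), Pow(Add(-1, 5), -1)) = Mul(Add(-7, 3), Pow(4, -1)) = Mul(-4, Rational(1, 4)) = -1)
Function('f')(I, K) = Add(-4, Mul(2, I)) (Function('f')(I, K) = Add(Add(-4, I), I) = Add(-4, Mul(2, I)))
Pow(Add(8211951, Mul(19227, Function('f')(Z, 10))), -1) = Pow(Add(8211951, Mul(19227, Add(-4, Mul(2, -1)))), -1) = Pow(Add(8211951, Mul(19227, Add(-4, -2))), -1) = Pow(Add(8211951, Mul(19227, -6)), -1) = Pow(Add(8211951, -115362), -1) = Pow(8096589, -1) = Rational(1, 8096589)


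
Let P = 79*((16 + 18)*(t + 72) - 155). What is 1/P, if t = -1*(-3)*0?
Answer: 1/181147 ≈ 5.5204e-6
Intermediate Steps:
t = 0 (t = 3*0 = 0)
P = 181147 (P = 79*((16 + 18)*(0 + 72) - 155) = 79*(34*72 - 155) = 79*(2448 - 155) = 79*2293 = 181147)
1/P = 1/181147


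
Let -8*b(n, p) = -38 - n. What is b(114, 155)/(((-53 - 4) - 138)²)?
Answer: 19/38025 ≈ 0.00049967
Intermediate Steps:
b(n, p) = 19/4 + n/8 (b(n, p) = -(-38 - n)/8 = 19/4 + n/8)
b(114, 155)/(((-53 - 4) - 138)²) = (19/4 + (⅛)*114)/(((-53 - 4) - 138)²) = (19/4 + 57/4)/((-57 - 138)²) = 19/((-195)²) = 19/38025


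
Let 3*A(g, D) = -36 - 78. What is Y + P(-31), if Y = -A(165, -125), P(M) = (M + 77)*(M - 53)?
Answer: -3826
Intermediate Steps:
P(M) = (-53 + M)*(77 + M) (P(M) = (77 + M)*(-53 + M) = (-53 + M)*(77 + M))
A(g, D) = -38 (A(g, D) = (-36 - 78)/3 = (⅓)*(-114) = -38)
Y = 38 (Y = -1*(-38) = 38)
Y + P(-31) = 38 + (-4081 + (-31)² + 24*(-31)) = 38 + (-4081 + 961 - 744) = 38 - 3864 = -3826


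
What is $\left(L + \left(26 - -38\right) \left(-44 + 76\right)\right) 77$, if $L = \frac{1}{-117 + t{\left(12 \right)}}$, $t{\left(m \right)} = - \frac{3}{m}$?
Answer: $\frac{10565588}{67} \approx 1.577 \cdot 10^{5}$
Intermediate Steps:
$L = - \frac{4}{469}$ ($L = \frac{1}{-117 - \frac{3}{12}} = \frac{1}{-117 - \frac{1}{4}} = \frac{1}{- \frac{469}{4}} = - \frac{4}{469} \approx -0.0085288$)
$\left(L + \left(26 - -38\right) \left(-44 + 76\right)\right) 77 = \left(- \frac{4}{469} + \left(26 - -38\right) \left(-44 + 76\right)\right) 77 = \left(- \frac{4}{469} + \left(26 + \left(-1 + 39\right)\right) 32\right) 77 = \left(- \frac{4}{469} + \left(26 + 38\right) 32\right) 77 = \left(- \frac{4}{469} + 64 \cdot 32\right) 77 = \left(- \frac{4}{469} + 2048\right) 77 = \frac{960508}{469} \cdot 77 = \frac{10565588}{67}$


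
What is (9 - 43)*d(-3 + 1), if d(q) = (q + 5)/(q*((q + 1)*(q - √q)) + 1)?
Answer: 18 - 12*I*√2 ≈ 18.0 - 16.971*I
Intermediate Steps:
d(q) = (5 + q)/(1 + q*(1 + q)*(q - √q)) (d(q) = (5 + q)/(q*((1 + q)*(q - √q)) + 1) = (5 + q)/(q*(1 + q)*(q - √q) + 1) = (5 + q)/(1 + q*(1 + q)*(q - √q)))
(9 - 43)*d(-3 + 1) = (9 - 43)*((5 + (-3 + 1))/(1 + (-3 + 1)² + (-3 + 1)³ - (-3 + 1)^(3/2) - (-3 + 1)^(5/2))) = -34*(5 - 2)/(1 + (-2)² + (-2)³ - (-2)^(3/2) - (-2)^(5/2)) = -34*3/(1 + 4 - 8 - (-2)*I*√2 - 4*I*√2) = -34*3/(1 + 4 - 8 + 2*I*√2 - 4*I*√2) = -34*3/(-3 - 2*I*√2) = -102/(-3 - 2*I*√2)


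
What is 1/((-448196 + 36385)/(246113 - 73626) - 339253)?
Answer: -172487/58517144022 ≈ -2.9476e-6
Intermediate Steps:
1/((-448196 + 36385)/(246113 - 73626) - 339253) = 1/(-411811/172487 - 339253) = 1/(-58517144022/172487) = -172487/58517144022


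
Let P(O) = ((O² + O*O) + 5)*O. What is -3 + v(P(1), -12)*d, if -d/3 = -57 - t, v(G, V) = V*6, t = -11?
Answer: -9939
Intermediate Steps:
P(O) = O*(5 + 2*O²) (P(O) = ((O² + O²) + 5)*O = (2*O² + 5)*O = (5 + 2*O²)*O = O*(5 + 2*O²))
v(G, V) = 6*V
d = 138 (d = -3*(-57 - 1*(-11)) = -3*(-57 + 11) = -3*(-46) = 138)
-3 + v(P(1), -12)*d = -3 + (6*(-12))*138 = -3 - 72*138 = -3 - 9936 = -9939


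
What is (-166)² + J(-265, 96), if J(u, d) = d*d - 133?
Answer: 36639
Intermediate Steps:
J(u, d) = -133 + d² (J(u, d) = d² - 133 = -133 + d²)
(-166)² + J(-265, 96) = (-166)² + (-133 + 96²) = 27556 + (-133 + 9216) = 27556 + 9083 = 36639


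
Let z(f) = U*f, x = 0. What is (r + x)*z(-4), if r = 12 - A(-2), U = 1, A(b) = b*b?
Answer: -32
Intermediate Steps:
A(b) = b²
r = 8 (r = 12 - 1*(-2)² = 12 - 1*4 = 12 - 4 = 8)
z(f) = f (z(f) = 1*f = f)
(r + x)*z(-4) = (8 + 0)*(-4) = 8*(-4) = -32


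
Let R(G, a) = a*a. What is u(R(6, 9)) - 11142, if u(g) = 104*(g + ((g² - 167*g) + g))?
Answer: -718758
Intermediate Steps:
R(G, a) = a²
u(g) = -17160*g + 104*g² (u(g) = 104*(g + (g² - 166*g)) = 104*(g² - 165*g) = -17160*g + 104*g²)
u(R(6, 9)) - 11142 = 104*9²*(-165 + 9²) - 11142 = 104*81*(-165 + 81) - 11142 = 104*81*(-84) - 11142 = -707616 - 11142 = -718758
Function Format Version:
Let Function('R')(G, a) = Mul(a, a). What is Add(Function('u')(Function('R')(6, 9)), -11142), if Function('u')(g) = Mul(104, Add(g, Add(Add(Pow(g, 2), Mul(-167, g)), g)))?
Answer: -718758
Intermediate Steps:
Function('R')(G, a) = Pow(a, 2)
Function('u')(g) = Add(Mul(-17160, g), Mul(104, Pow(g, 2))) (Function('u')(g) = Mul(104, Add(g, Add(Pow(g, 2), Mul(-166, g)))) = Mul(104, Add(Pow(g, 2), Mul(-165, g))) = Add(Mul(-17160, g), Mul(104, Pow(g, 2))))
Add(Function('u')(Function('R')(6, 9)), -11142) = Add(Mul(104, Pow(9, 2), Add(-165, Pow(9, 2))), -11142) = Add(Mul(104, 81, Add(-165, 81)), -11142) = Add(Mul(104, 81, -84), -11142) = Add(-707616, -11142) = -718758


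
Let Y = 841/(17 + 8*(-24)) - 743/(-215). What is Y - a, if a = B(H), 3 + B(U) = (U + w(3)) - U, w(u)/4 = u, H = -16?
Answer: -77883/7525 ≈ -10.350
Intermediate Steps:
w(u) = 4*u
Y = -10158/7525 (Y = 841/(17 - 192) - 743*(-1/215) = 841/(-175) + 743/215 = 841*(-1/175) + 743/215 = -841/175 + 743/215 = -10158/7525 ≈ -1.3499)
B(U) = 9 (B(U) = -3 + ((U + 4*3) - U) = -3 + ((U + 12) - U) = -3 + ((12 + U) - U) = -3 + 12 = 9)
a = 9
Y - a = -10158/7525 - 1*9 = -10158/7525 - 9 = -77883/7525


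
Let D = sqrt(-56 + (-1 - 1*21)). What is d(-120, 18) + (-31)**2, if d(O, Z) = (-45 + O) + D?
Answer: 796 + I*sqrt(78) ≈ 796.0 + 8.8318*I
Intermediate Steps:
D = I*sqrt(78) (D = sqrt(-56 + (-1 - 21)) = sqrt(-56 - 22) = sqrt(-78) = I*sqrt(78) ≈ 8.8318*I)
d(O, Z) = -45 + O + I*sqrt(78) (d(O, Z) = (-45 + O) + I*sqrt(78) = -45 + O + I*sqrt(78))
d(-120, 18) + (-31)**2 = (-45 - 120 + I*sqrt(78)) + (-31)**2 = (-165 + I*sqrt(78)) + 961 = 796 + I*sqrt(78)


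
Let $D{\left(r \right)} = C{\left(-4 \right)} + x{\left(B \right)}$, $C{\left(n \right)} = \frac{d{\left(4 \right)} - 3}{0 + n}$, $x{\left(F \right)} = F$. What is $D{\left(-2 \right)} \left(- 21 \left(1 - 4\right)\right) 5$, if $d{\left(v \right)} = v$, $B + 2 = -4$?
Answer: $- \frac{7875}{4} \approx -1968.8$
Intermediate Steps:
$B = -6$ ($B = -2 - 4 = -6$)
$C{\left(n \right)} = \frac{1}{n}$ ($C{\left(n \right)} = \frac{4 - 3}{0 + n} = 1 \frac{1}{n} = \frac{1}{n}$)
$D{\left(r \right)} = - \frac{25}{4}$ ($D{\left(r \right)} = \frac{1}{-4} - 6 = - \frac{1}{4} - 6 = - \frac{25}{4}$)
$D{\left(-2 \right)} \left(- 21 \left(1 - 4\right)\right) 5 = - \frac{25 \left(- 21 \left(1 - 4\right)\right)}{4} \cdot 5 = - \frac{25 \left(\left(-21\right) \left(-3\right)\right)}{4} \cdot 5 = \left(- \frac{25}{4}\right) 63 \cdot 5 = \left(- \frac{1575}{4}\right) 5 = - \frac{7875}{4}$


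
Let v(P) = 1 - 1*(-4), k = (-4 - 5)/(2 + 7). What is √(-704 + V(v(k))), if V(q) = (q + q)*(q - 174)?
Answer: 3*I*√266 ≈ 48.929*I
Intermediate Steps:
k = -1 (k = -9/9 = -9*⅑ = -1)
v(P) = 5 (v(P) = 1 + 4 = 5)
V(q) = 2*q*(-174 + q) (V(q) = (2*q)*(-174 + q) = 2*q*(-174 + q))
√(-704 + V(v(k))) = √(-704 + 2*5*(-174 + 5)) = √(-704 + 2*5*(-169)) = √(-704 - 1690) = √(-2394) = 3*I*√266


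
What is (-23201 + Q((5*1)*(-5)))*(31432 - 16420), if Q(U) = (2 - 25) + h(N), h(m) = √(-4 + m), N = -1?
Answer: -348638688 + 15012*I*√5 ≈ -3.4864e+8 + 33568.0*I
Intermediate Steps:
Q(U) = -23 + I*√5 (Q(U) = (2 - 25) + √(-4 - 1) = -23 + √(-5) = -23 + I*√5)
(-23201 + Q((5*1)*(-5)))*(31432 - 16420) = (-23201 + (-23 + I*√5))*(31432 - 16420) = (-23224 + I*√5)*15012 = -348638688 + 15012*I*√5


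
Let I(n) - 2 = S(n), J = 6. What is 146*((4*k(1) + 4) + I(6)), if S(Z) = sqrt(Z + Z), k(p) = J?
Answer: 4380 + 292*sqrt(3) ≈ 4885.8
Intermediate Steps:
k(p) = 6
S(Z) = sqrt(2)*sqrt(Z) (S(Z) = sqrt(2*Z) = sqrt(2)*sqrt(Z))
I(n) = 2 + sqrt(2)*sqrt(n)
146*((4*k(1) + 4) + I(6)) = 146*((4*6 + 4) + (2 + sqrt(2)*sqrt(6))) = 146*((24 + 4) + (2 + 2*sqrt(3))) = 146*(28 + (2 + 2*sqrt(3))) = 146*(30 + 2*sqrt(3)) = 4380 + 292*sqrt(3)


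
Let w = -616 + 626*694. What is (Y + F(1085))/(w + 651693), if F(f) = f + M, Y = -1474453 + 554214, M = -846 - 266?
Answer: -920266/1085521 ≈ -0.84776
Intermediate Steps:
M = -1112
Y = -920239
F(f) = -1112 + f (F(f) = f - 1112 = -1112 + f)
w = 433828 (w = -616 + 434444 = 433828)
(Y + F(1085))/(w + 651693) = (-920239 + (-1112 + 1085))/(433828 + 651693) = (-920239 - 27)/1085521 = -920266*1/1085521 = -920266/1085521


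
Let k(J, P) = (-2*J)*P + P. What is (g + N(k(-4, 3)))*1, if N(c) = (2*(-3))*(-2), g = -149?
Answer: -137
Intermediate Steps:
k(J, P) = P - 2*J*P (k(J, P) = -2*J*P + P = P - 2*J*P)
N(c) = 12 (N(c) = -6*(-2) = 12)
(g + N(k(-4, 3)))*1 = (-149 + 12)*1 = -137*1 = -137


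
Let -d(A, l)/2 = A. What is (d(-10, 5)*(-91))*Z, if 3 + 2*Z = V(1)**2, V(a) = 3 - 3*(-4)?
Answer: -202020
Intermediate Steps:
V(a) = 15 (V(a) = 3 + 12 = 15)
d(A, l) = -2*A
Z = 111 (Z = -3/2 + (1/2)*15**2 = -3/2 + (1/2)*225 = -3/2 + 225/2 = 111)
(d(-10, 5)*(-91))*Z = (-2*(-10)*(-91))*111 = (20*(-91))*111 = -1820*111 = -202020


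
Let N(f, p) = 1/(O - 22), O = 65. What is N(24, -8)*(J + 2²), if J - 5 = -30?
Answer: -21/43 ≈ -0.48837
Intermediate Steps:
J = -25 (J = 5 - 30 = -25)
N(f, p) = 1/43 (N(f, p) = 1/(65 - 22) = 1/43)
N(24, -8)*(J + 2²) = (-25 + 2²)/43 = (-25 + 4)/43 = (1/43)*(-21) = -21/43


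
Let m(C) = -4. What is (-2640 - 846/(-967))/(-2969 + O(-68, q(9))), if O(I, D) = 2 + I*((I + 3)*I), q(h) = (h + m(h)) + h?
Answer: 2552034/293510609 ≈ 0.0086949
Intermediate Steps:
q(h) = -4 + 2*h (q(h) = (h - 4) + h = (-4 + h) + h = -4 + 2*h)
O(I, D) = 2 + I**2*(3 + I) (O(I, D) = 2 + I*((3 + I)*I) = 2 + I*(I*(3 + I)) = 2 + I**2*(3 + I))
(-2640 - 846/(-967))/(-2969 + O(-68, q(9))) = (-2640 - 846/(-967))/(-2969 + (2 + (-68)**3 + 3*(-68)**2)) = (-2640 - 846*(-1/967))/(-2969 + (2 - 314432 + 3*4624)) = (-2640 + 846/967)/(-2969 + (2 - 314432 + 13872)) = -2552034/(967*(-2969 - 300558)) = -2552034/967/(-303527) = -2552034/967*(-1/303527) = 2552034/293510609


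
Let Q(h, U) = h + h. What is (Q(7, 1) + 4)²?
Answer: 324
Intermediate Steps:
Q(h, U) = 2*h
(Q(7, 1) + 4)² = (2*7 + 4)² = (14 + 4)² = 18² = 324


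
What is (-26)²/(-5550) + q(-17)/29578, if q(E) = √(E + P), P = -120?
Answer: -338/2775 + I*√137/29578 ≈ -0.1218 + 0.00039572*I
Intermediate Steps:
q(E) = √(-120 + E) (q(E) = √(E - 120) = √(-120 + E))
(-26)²/(-5550) + q(-17)/29578 = (-26)²/(-5550) + √(-120 - 17)/29578 = 676*(-1/5550) + √(-137)*(1/29578) = -338/2775 + (I*√137)*(1/29578) = -338/2775 + I*√137/29578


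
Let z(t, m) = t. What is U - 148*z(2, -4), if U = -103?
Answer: -399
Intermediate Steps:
U - 148*z(2, -4) = -103 - 148*2 = -103 - 296 = -399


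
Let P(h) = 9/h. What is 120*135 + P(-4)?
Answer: 64791/4 ≈ 16198.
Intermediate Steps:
120*135 + P(-4) = 120*135 + 9/(-4) = 16200 + 9*(-¼) = 16200 - 9/4 = 64791/4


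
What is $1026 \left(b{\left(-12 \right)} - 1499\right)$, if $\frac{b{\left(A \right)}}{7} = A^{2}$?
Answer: $-503766$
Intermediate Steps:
$b{\left(A \right)} = 7 A^{2}$
$1026 \left(b{\left(-12 \right)} - 1499\right) = 1026 \left(7 \left(-12\right)^{2} - 1499\right) = 1026 \left(7 \cdot 144 - 1499\right) = 1026 \left(1008 - 1499\right) = 1026 \left(-491\right) = -503766$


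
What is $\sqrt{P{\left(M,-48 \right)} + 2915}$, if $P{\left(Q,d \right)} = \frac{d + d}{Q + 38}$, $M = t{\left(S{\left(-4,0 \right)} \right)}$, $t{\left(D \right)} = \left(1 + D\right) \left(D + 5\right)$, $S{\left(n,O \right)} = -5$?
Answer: $\frac{\sqrt{1051403}}{19} \approx 53.967$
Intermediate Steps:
$t{\left(D \right)} = \left(1 + D\right) \left(5 + D\right)$
$M = 0$ ($M = 5 + \left(-5\right)^{2} + 6 \left(-5\right) = 5 + 25 - 30 = 0$)
$P{\left(Q,d \right)} = \frac{2 d}{38 + Q}$
$\sqrt{P{\left(M,-48 \right)} + 2915} = \sqrt{2 \left(-48\right) \frac{1}{38 + 0} + 2915} = \sqrt{2 \left(-48\right) \frac{1}{38} + 2915} = \sqrt{- \frac{48}{19} + 2915} = \sqrt{\frac{55337}{19}} = \frac{\sqrt{1051403}}{19}$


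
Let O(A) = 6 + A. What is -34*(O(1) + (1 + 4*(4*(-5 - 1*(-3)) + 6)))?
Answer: 0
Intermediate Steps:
-34*(O(1) + (1 + 4*(4*(-5 - 1*(-3)) + 6))) = -34*((6 + 1) + (1 + 4*(4*(-5 - 1*(-3)) + 6))) = -34*(7 + (1 + 4*(4*(-5 + 3) + 6))) = -34*(7 + (1 + 4*(4*(-2) + 6))) = -34*(7 + (1 + 4*(-8 + 6))) = -34*(7 + (1 + 4*(-2))) = -34*(7 + (1 - 8)) = -34*(7 - 7) = -34*0 = 0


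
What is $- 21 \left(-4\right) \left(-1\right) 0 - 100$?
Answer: $-100$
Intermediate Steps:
$- 21 \left(-4\right) \left(-1\right) 0 - 100 = - 21 \cdot 4 \cdot 0 - 100 = \left(-21\right) 0 - 100 = 0 - 100 = -100$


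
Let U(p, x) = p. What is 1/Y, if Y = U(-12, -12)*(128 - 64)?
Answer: -1/768 ≈ -0.0013021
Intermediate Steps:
Y = -768 (Y = -12*(128 - 64) = -12*64 = -768)
1/Y = 1/(-768) = -1/768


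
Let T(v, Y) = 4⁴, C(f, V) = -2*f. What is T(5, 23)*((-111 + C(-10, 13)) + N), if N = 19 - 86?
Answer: -40448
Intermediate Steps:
N = -67
T(v, Y) = 256
T(5, 23)*((-111 + C(-10, 13)) + N) = 256*((-111 - 2*(-10)) - 67) = 256*((-111 + 20) - 67) = 256*(-91 - 67) = 256*(-158) = -40448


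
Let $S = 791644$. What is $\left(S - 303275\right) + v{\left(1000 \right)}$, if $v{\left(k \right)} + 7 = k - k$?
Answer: $488362$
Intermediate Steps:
$v{\left(k \right)} = -7$ ($v{\left(k \right)} = -7 + \left(k - k\right) = -7 + 0 = -7$)
$\left(S - 303275\right) + v{\left(1000 \right)} = \left(791644 - 303275\right) - 7 = 488369 - 7 = 488362$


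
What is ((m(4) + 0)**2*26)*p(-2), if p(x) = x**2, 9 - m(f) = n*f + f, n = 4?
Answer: 12584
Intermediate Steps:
m(f) = 9 - 5*f (m(f) = 9 - (4*f + f) = 9 - 5*f)
((m(4) + 0)**2*26)*p(-2) = (((9 - 5*4) + 0)**2*26)*(-2)**2 = (((9 - 20) + 0)**2*26)*4 = ((-11 + 0)**2*26)*4 = ((-11)**2*26)*4 = (121*26)*4 = 3146*4 = 12584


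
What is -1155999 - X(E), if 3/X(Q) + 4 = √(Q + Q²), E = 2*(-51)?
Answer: -5945302863/5143 - 3*√10302/10286 ≈ -1.1560e+6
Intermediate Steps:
E = -102
X(Q) = 3/(-4 + √(Q + Q²))
-1155999 - X(E) = -1155999 - 3/(-4 + √(-102*(1 - 102))) = -1155999 - 3/(-4 + √(-102*(-101))) = -1155999 - 3/(-4 + √10302)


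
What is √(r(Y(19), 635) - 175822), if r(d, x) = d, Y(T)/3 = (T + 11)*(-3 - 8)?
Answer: 2*I*√44203 ≈ 420.49*I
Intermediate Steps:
Y(T) = -363 - 33*T (Y(T) = 3*((T + 11)*(-3 - 8)) = 3*((11 + T)*(-11)) = 3*(-121 - 11*T) = -363 - 33*T)
√(r(Y(19), 635) - 175822) = √((-363 - 33*19) - 175822) = √((-363 - 627) - 175822) = √(-990 - 175822) = √(-176812) = 2*I*√44203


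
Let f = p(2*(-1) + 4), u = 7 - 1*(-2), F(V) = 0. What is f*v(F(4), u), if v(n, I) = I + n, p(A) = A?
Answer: 18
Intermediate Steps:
u = 9 (u = 7 + 2 = 9)
f = 2 (f = 2*(-1) + 4 = -2 + 4 = 2)
f*v(F(4), u) = 2*(9 + 0) = 2*9 = 18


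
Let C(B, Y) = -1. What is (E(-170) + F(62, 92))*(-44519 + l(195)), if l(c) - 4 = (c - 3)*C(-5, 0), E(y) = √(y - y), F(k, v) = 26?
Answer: -1162382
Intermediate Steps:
E(y) = 0 (E(y) = √0 = 0)
l(c) = 7 - c (l(c) = 4 + (c - 3)*(-1) = 4 + (-3 + c)*(-1) = 4 + (3 - c) = 7 - c)
(E(-170) + F(62, 92))*(-44519 + l(195)) = (0 + 26)*(-44519 + (7 - 1*195)) = 26*(-44519 + (7 - 195)) = 26*(-44519 - 188) = 26*(-44707) = -1162382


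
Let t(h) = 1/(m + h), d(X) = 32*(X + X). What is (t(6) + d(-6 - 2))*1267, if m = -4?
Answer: -1296141/2 ≈ -6.4807e+5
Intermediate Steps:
d(X) = 64*X (d(X) = 32*(2*X) = 64*X)
t(h) = 1/(-4 + h)
(t(6) + d(-6 - 2))*1267 = (1/(-4 + 6) + 64*(-6 - 2))*1267 = (1/2 + 64*(-8))*1267 = (½ - 512)*1267 = -1023/2*1267 = -1296141/2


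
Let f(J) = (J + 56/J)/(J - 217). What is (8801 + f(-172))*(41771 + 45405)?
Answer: 12834202144712/16727 ≈ 7.6728e+8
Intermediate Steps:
f(J) = (J + 56/J)/(-217 + J)
(8801 + f(-172))*(41771 + 45405) = (8801 + (56 + (-172)²)/((-172)*(-217 - 172)))*(41771 + 45405) = (8801 - 1/172*(56 + 29584)/(-389))*87176 = (8801 - 1/172*(-1/389)*29640)*87176 = (8801 + 7410/16727)*87176 = (147221737/16727)*87176 = 12834202144712/16727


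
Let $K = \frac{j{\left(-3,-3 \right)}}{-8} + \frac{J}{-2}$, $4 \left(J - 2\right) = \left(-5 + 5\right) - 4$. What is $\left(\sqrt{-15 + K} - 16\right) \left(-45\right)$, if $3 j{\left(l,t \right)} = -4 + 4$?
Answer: $720 - \frac{45 i \sqrt{62}}{2} \approx 720.0 - 177.17 i$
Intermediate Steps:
$j{\left(l,t \right)} = 0$ ($j{\left(l,t \right)} = \frac{-4 + 4}{3} = \frac{1}{3} \cdot 0 = 0$)
$J = 1$ ($J = 2 + \frac{\left(-5 + 5\right) - 4}{4} = 2 + \frac{0 - 4}{4} = 2 + \frac{1}{4} \left(-4\right) = 2 - 1 = 1$)
$K = - \frac{1}{2}$ ($K = \frac{0}{-8} + 1 \frac{1}{-2} = 0 \left(- \frac{1}{8}\right) + 1 \left(- \frac{1}{2}\right) = 0 - \frac{1}{2} = - \frac{1}{2} \approx -0.5$)
$\left(\sqrt{-15 + K} - 16\right) \left(-45\right) = \left(\sqrt{-15 - \frac{1}{2}} - 16\right) \left(-45\right) = \left(\sqrt{- \frac{31}{2}} - 16\right) \left(-45\right) = \left(\frac{i \sqrt{62}}{2} - 16\right) \left(-45\right) = \left(-16 + \frac{i \sqrt{62}}{2}\right) \left(-45\right) = 720 - \frac{45 i \sqrt{62}}{2}$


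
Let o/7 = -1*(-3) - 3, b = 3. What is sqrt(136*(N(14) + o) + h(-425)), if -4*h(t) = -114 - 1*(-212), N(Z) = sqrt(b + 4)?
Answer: sqrt(-98 + 544*sqrt(7))/2 ≈ 18.312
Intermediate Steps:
N(Z) = sqrt(7) (N(Z) = sqrt(3 + 4) = sqrt(7))
h(t) = -49/2 (h(t) = -(-114 - 1*(-212))/4 = -(-114 + 212)/4 = -1/4*98 = -49/2)
o = 0 (o = 7*(-1*(-3) - 3) = 7*(3 - 3) = 7*0 = 0)
sqrt(136*(N(14) + o) + h(-425)) = sqrt(136*(sqrt(7) + 0) - 49/2) = sqrt(136*sqrt(7) - 49/2) = sqrt(-49/2 + 136*sqrt(7))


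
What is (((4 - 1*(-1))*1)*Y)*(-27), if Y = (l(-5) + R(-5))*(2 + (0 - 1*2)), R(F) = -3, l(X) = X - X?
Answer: 0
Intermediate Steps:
l(X) = 0
Y = 0 (Y = (0 - 3)*(2 + (0 - 1*2)) = -3*(2 + (0 - 2)) = -3*(2 - 2) = -3*0 = 0)
(((4 - 1*(-1))*1)*Y)*(-27) = (((4 - 1*(-1))*1)*0)*(-27) = (((4 + 1)*1)*0)*(-27) = ((5*1)*0)*(-27) = (5*0)*(-27) = 0*(-27) = 0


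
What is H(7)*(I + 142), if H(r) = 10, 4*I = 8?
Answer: 1440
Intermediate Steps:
I = 2 (I = (¼)*8 = 2)
H(7)*(I + 142) = 10*(2 + 142) = 10*144 = 1440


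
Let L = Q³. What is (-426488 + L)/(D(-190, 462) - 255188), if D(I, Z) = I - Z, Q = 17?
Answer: 28105/17056 ≈ 1.6478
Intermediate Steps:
L = 4913 (L = 17³ = 4913)
(-426488 + L)/(D(-190, 462) - 255188) = (-426488 + 4913)/((-190 - 1*462) - 255188) = -421575/((-190 - 462) - 255188) = -421575/(-652 - 255188) = -421575/(-255840) = -421575*(-1/255840) = 28105/17056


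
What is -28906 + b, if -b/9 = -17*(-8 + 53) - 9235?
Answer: 61094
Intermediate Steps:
b = 90000 (b = -9*(-17*(-8 + 53) - 9235) = -9*(-17*45 - 9235) = -9*(-765 - 9235) = -9*(-10000) = 90000)
-28906 + b = -28906 + 90000 = 61094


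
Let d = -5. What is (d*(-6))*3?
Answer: 90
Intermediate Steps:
(d*(-6))*3 = -5*(-6)*3 = 30*3 = 90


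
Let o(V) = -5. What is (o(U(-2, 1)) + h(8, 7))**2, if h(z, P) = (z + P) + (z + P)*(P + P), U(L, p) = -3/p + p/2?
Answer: 48400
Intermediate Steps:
U(L, p) = p/2 - 3/p (U(L, p) = -3/p + p*(1/2) = -3/p + p/2 = p/2 - 3/p)
h(z, P) = P + z + 2*P*(P + z) (h(z, P) = (P + z) + (P + z)*(2*P) = (P + z) + 2*P*(P + z) = P + z + 2*P*(P + z))
(o(U(-2, 1)) + h(8, 7))**2 = (-5 + (7 + 8 + 2*7**2 + 2*7*8))**2 = (-5 + (7 + 8 + 2*49 + 112))**2 = (-5 + (7 + 8 + 98 + 112))**2 = (-5 + 225)**2 = 220**2 = 48400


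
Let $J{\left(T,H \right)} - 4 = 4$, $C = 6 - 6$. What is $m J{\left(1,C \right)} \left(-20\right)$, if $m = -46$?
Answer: $7360$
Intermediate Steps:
$C = 0$ ($C = 6 - 6 = 0$)
$J{\left(T,H \right)} = 8$ ($J{\left(T,H \right)} = 4 + 4 = 8$)
$m J{\left(1,C \right)} \left(-20\right) = \left(-46\right) 8 \left(-20\right) = \left(-368\right) \left(-20\right) = 7360$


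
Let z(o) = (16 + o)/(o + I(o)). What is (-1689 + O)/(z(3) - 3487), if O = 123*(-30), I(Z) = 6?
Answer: 48411/31364 ≈ 1.5435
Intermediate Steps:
O = -3690
z(o) = (16 + o)/(6 + o) (z(o) = (16 + o)/(o + 6) = (16 + o)/(6 + o))
(-1689 + O)/(z(3) - 3487) = (-1689 - 3690)/((16 + 3)/(6 + 3) - 3487) = -5379/(19/9 - 3487) = -5379/(-31364/9) = -5379*(-9/31364) = 48411/31364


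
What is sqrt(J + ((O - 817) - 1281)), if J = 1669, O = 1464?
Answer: 3*sqrt(115) ≈ 32.171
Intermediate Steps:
sqrt(J + ((O - 817) - 1281)) = sqrt(1669 + ((1464 - 817) - 1281)) = sqrt(1669 + (647 - 1281)) = sqrt(1669 - 634) = sqrt(1035) = 3*sqrt(115)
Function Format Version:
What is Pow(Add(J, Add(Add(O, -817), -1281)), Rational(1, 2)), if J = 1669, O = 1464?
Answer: Mul(3, Pow(115, Rational(1, 2))) ≈ 32.171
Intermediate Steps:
Pow(Add(J, Add(Add(O, -817), -1281)), Rational(1, 2)) = Pow(Add(1669, Add(Add(1464, -817), -1281)), Rational(1, 2)) = Pow(Add(1669, Add(647, -1281)), Rational(1, 2)) = Pow(Add(1669, -634), Rational(1, 2)) = Pow(1035, Rational(1, 2)) = Mul(3, Pow(115, Rational(1, 2)))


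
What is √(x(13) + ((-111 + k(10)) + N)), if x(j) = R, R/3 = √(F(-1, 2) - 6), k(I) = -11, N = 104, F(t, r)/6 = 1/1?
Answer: 3*I*√2 ≈ 4.2426*I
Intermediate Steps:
F(t, r) = 6 (F(t, r) = 6/1 = 6*1 = 6)
R = 0 (R = 3*√(6 - 6) = 3*√0 = 3*0 = 0)
x(j) = 0
√(x(13) + ((-111 + k(10)) + N)) = √(0 + ((-111 - 11) + 104)) = √(0 + (-122 + 104)) = √(0 - 18) = √(-18) = 3*I*√2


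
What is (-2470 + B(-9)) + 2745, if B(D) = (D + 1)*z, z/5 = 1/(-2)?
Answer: 295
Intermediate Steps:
z = -5/2 (z = 5/(-2) = 5*(-½) = -5/2 ≈ -2.5000)
B(D) = -5/2 - 5*D/2 (B(D) = (D + 1)*(-5/2) = (1 + D)*(-5/2) = -5/2 - 5*D/2)
(-2470 + B(-9)) + 2745 = (-2470 + (-5/2 - 5/2*(-9))) + 2745 = (-2470 + (-5/2 + 45/2)) + 2745 = (-2470 + 20) + 2745 = -2450 + 2745 = 295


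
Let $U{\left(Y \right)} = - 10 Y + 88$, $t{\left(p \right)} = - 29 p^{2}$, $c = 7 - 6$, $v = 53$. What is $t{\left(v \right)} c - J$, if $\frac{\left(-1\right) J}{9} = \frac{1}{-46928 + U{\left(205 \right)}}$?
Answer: $- \frac{3982628299}{48890} \approx -81461.0$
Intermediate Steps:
$c = 1$ ($c = 7 - 6 = 1$)
$U{\left(Y \right)} = 88 - 10 Y$
$J = \frac{9}{48890}$ ($J = - \frac{9}{-46928 + \left(88 - 2050\right)} = - \frac{9}{-46928 - 1962} = - \frac{9}{-48890} = \left(-9\right) \left(- \frac{1}{48890}\right) = \frac{9}{48890} \approx 0.00018409$)
$t{\left(v \right)} c - J = - 29 \cdot 53^{2} \cdot 1 - \frac{9}{48890} = \left(-29\right) 2809 \cdot 1 - \frac{9}{48890} = \left(-81461\right) 1 - \frac{9}{48890} = -81461 - \frac{9}{48890} = - \frac{3982628299}{48890}$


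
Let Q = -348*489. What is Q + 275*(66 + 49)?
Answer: -138547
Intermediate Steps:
Q = -170172
Q + 275*(66 + 49) = -170172 + 275*(66 + 49) = -170172 + 275*115 = -170172 + 31625 = -138547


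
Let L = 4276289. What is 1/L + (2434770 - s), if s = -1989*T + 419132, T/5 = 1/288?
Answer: 275827144735601/136841248 ≈ 2.0157e+6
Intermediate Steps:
T = 5/288 ≈ 0.017361
s = 13411119/32 (s = -1989*5/288 + 419132 = -1105/32 + 419132 = 13411119/32 ≈ 4.1910e+5)
1/L + (2434770 - s) = 1/4276289 + (2434770 - 1*13411119/32) = 1/4276289 + (2434770 - 13411119/32) = 1/4276289 + 64501521/32 = 275827144735601/136841248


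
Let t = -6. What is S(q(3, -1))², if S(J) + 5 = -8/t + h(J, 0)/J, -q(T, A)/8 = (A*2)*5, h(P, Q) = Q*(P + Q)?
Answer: 121/9 ≈ 13.444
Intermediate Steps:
q(T, A) = -80*A (q(T, A) = -8*A*2*5 = -8*2*A*5 = -80*A)
S(J) = -11/3 (S(J) = -5 + (-8/(-6) + (0*(J + 0))/J) = -5 + (-8*(-⅙) + (0*J)/J) = -5 + (4/3 + 0/J) = -5 + (4/3 + 0) = -5 + 4/3 = -11/3)
S(q(3, -1))² = (-11/3)² = 121/9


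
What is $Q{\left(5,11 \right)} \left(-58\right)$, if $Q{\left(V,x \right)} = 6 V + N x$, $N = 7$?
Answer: $-6206$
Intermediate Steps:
$Q{\left(V,x \right)} = 6 V + 7 x$
$Q{\left(5,11 \right)} \left(-58\right) = \left(6 \cdot 5 + 7 \cdot 11\right) \left(-58\right) = \left(30 + 77\right) \left(-58\right) = 107 \left(-58\right) = -6206$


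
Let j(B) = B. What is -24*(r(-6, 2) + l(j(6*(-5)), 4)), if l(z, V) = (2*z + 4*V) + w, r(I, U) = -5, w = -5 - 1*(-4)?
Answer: 1200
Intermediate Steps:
w = -1 (w = -5 + 4 = -1)
l(z, V) = -1 + 2*z + 4*V (l(z, V) = (2*z + 4*V) - 1 = -1 + 2*z + 4*V)
-24*(r(-6, 2) + l(j(6*(-5)), 4)) = -24*(-5 + (-1 + 2*(6*(-5)) + 4*4)) = -24*(-5 + (-1 + 2*(-30) + 16)) = -24*(-5 + (-1 - 60 + 16)) = -24*(-5 - 45) = -24*(-50) = 1200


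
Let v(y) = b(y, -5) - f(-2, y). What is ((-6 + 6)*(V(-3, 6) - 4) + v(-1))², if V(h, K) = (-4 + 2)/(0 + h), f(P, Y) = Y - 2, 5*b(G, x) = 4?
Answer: 361/25 ≈ 14.440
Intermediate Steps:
b(G, x) = ⅘ (b(G, x) = (⅕)*4 = ⅘)
f(P, Y) = -2 + Y
v(y) = 14/5 - y (v(y) = ⅘ - (-2 + y) = ⅘ + (2 - y) = 14/5 - y)
V(h, K) = -2/h
((-6 + 6)*(V(-3, 6) - 4) + v(-1))² = ((-6 + 6)*(-2/(-3) - 4) + (14/5 - 1*(-1)))² = (0*(-2*(-⅓) - 4) + (14/5 + 1))² = (0*(⅔ - 4) + 19/5)² = (0*(-10/3) + 19/5)² = (0 + 19/5)² = (19/5)² = 361/25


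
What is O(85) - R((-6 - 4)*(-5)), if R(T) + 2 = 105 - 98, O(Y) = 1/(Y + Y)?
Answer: -849/170 ≈ -4.9941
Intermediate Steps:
O(Y) = 1/(2*Y)
R(T) = 5 (R(T) = -2 + (105 - 98) = -2 + 7 = 5)
O(85) - R((-6 - 4)*(-5)) = (1/2)/85 - 1*5 = (1/2)*(1/85) - 5 = 1/170 - 5 = -849/170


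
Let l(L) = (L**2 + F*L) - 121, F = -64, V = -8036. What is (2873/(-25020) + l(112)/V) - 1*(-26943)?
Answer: 677128051429/25132590 ≈ 26942.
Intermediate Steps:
l(L) = -121 + L**2 - 64*L (l(L) = (L**2 - 64*L) - 121 = -121 + L**2 - 64*L)
(2873/(-25020) + l(112)/V) - 1*(-26943) = (2873/(-25020) + (-121 + 112**2 - 64*112)/(-8036)) - 1*(-26943) = (2873*(-1/25020) + (-121 + 12544 - 7168)*(-1/8036)) + 26943 = (-2873/25020 + 5255*(-1/8036)) + 26943 = (-2873/25020 - 5255/8036) + 26943 = -19320941/25132590 + 26943 = 677128051429/25132590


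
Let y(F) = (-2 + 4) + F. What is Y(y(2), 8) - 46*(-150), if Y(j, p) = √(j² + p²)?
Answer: 6900 + 4*√5 ≈ 6908.9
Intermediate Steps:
y(F) = 2 + F
Y(y(2), 8) - 46*(-150) = √((2 + 2)² + 8²) - 46*(-150) = √(4² + 64) + 6900 = √(16 + 64) + 6900 = √80 + 6900 = 4*√5 + 6900 = 6900 + 4*√5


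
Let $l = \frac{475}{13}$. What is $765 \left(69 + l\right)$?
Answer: $\frac{1049580}{13} \approx 80737.0$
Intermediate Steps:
$l = \frac{475}{13}$ ($l = 475 \cdot \frac{1}{13} = \frac{475}{13} \approx 36.538$)
$765 \left(69 + l\right) = 765 \left(69 + \frac{475}{13}\right) = 765 \cdot \frac{1372}{13} = \frac{1049580}{13}$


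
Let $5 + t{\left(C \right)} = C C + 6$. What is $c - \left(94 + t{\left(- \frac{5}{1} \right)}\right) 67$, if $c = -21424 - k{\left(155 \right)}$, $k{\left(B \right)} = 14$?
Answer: $-29478$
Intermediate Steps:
$t{\left(C \right)} = 1 + C^{2}$ ($t{\left(C \right)} = -5 + \left(C C + 6\right) = -5 + \left(C^{2} + 6\right) = -5 + \left(6 + C^{2}\right) = 1 + C^{2}$)
$c = -21438$ ($c = -21424 - 14 = -21438$)
$c - \left(94 + t{\left(- \frac{5}{1} \right)}\right) 67 = -21438 - \left(94 + \left(1 + \left(- \frac{5}{1}\right)^{2}\right)\right) 67 = -21438 - \left(94 + \left(1 + \left(\left(-5\right) 1\right)^{2}\right)\right) 67 = -21438 - \left(94 + \left(1 + \left(-5\right)^{2}\right)\right) 67 = -21438 - \left(94 + \left(1 + 25\right)\right) 67 = -21438 - \left(94 + 26\right) 67 = -21438 - 120 \cdot 67 = -21438 - 8040 = -29478$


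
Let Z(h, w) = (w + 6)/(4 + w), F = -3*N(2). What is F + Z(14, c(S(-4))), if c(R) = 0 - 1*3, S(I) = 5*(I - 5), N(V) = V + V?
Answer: -9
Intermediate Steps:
N(V) = 2*V
S(I) = -25 + 5*I (S(I) = 5*(-5 + I) = -25 + 5*I)
c(R) = -3 (c(R) = 0 - 3 = -3)
F = -12 (F = -6*2 = -3*4 = -12)
Z(h, w) = (6 + w)/(4 + w)
F + Z(14, c(S(-4))) = -12 + (6 - 3)/(4 - 3) = -12 + 3/1 = -12 + 1*3 = -12 + 3 = -9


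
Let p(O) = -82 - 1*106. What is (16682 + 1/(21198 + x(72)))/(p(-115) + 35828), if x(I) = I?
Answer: 354826141/758062800 ≈ 0.46807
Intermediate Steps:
p(O) = -188 (p(O) = -82 - 106 = -188)
(16682 + 1/(21198 + x(72)))/(p(-115) + 35828) = (16682 + 1/(21198 + 72))/(-188 + 35828) = (16682 + 1/21270)/35640 = (16682 + 1/21270)*(1/35640) = (354826141/21270)*(1/35640) = 354826141/758062800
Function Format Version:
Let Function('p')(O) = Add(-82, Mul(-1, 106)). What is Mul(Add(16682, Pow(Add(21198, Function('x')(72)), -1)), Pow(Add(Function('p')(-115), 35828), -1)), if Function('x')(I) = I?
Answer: Rational(354826141, 758062800) ≈ 0.46807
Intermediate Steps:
Function('p')(O) = -188 (Function('p')(O) = Add(-82, -106) = -188)
Mul(Add(16682, Pow(Add(21198, Function('x')(72)), -1)), Pow(Add(Function('p')(-115), 35828), -1)) = Mul(Add(16682, Pow(Add(21198, 72), -1)), Pow(Add(-188, 35828), -1)) = Mul(Add(16682, Pow(21270, -1)), Pow(35640, -1)) = Mul(Add(16682, Rational(1, 21270)), Rational(1, 35640)) = Mul(Rational(354826141, 21270), Rational(1, 35640)) = Rational(354826141, 758062800)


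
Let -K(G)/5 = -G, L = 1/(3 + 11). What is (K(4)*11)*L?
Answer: 110/7 ≈ 15.714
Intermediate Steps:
L = 1/14 ≈ 0.071429
K(G) = 5*G (K(G) = -(-5)*G = 5*G)
(K(4)*11)*L = ((5*4)*11)*(1/14) = (20*11)*(1/14) = 220*(1/14) = 110/7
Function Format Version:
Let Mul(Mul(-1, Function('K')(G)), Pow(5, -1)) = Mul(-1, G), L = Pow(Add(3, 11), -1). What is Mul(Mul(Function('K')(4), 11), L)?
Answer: Rational(110, 7) ≈ 15.714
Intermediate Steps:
L = Rational(1, 14) (L = Pow(14, -1) = Rational(1, 14) ≈ 0.071429)
Function('K')(G) = Mul(5, G) (Function('K')(G) = Mul(-5, Mul(-1, G)) = Mul(5, G))
Mul(Mul(Function('K')(4), 11), L) = Mul(Mul(Mul(5, 4), 11), Rational(1, 14)) = Mul(Mul(20, 11), Rational(1, 14)) = Mul(220, Rational(1, 14)) = Rational(110, 7)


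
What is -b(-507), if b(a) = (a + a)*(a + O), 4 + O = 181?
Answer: -334620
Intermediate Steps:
O = 177 (O = -4 + 181 = 177)
b(a) = 2*a*(177 + a) (b(a) = (a + a)*(a + 177) = (2*a)*(177 + a) = 2*a*(177 + a))
-b(-507) = -2*(-507)*(177 - 507) = -2*(-507)*(-330) = -1*334620 = -334620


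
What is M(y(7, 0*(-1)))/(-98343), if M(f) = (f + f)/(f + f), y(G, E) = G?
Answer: -1/98343 ≈ -1.0168e-5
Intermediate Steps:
M(f) = 1 (M(f) = (2*f)/((2*f)) = (2*f)*(1/(2*f)) = 1)
M(y(7, 0*(-1)))/(-98343) = 1/(-98343) = 1*(-1/98343) = -1/98343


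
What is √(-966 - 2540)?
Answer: I*√3506 ≈ 59.211*I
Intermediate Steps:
√(-966 - 2540) = √(-3506) = I*√3506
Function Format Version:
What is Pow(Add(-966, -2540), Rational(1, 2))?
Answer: Mul(I, Pow(3506, Rational(1, 2))) ≈ Mul(59.211, I)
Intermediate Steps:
Pow(Add(-966, -2540), Rational(1, 2)) = Pow(-3506, Rational(1, 2)) = Mul(I, Pow(3506, Rational(1, 2)))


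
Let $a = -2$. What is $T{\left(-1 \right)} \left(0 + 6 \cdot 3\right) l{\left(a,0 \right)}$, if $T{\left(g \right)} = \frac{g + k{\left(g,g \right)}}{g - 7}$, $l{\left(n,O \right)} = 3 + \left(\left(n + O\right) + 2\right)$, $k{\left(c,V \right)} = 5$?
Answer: $-27$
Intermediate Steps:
$l{\left(n,O \right)} = 5 + O + n$ ($l{\left(n,O \right)} = 3 + \left(\left(O + n\right) + 2\right) = 3 + \left(2 + O + n\right) = 5 + O + n$)
$T{\left(g \right)} = \frac{5 + g}{-7 + g}$ ($T{\left(g \right)} = \frac{g + 5}{g - 7} = \frac{5 + g}{-7 + g}$)
$T{\left(-1 \right)} \left(0 + 6 \cdot 3\right) l{\left(a,0 \right)} = \frac{5 - 1}{-7 - 1} \left(0 + 6 \cdot 3\right) \left(5 + 0 - 2\right) = \frac{1}{-8} \cdot 4 \left(0 + 18\right) 3 = \left(- \frac{1}{8}\right) 4 \cdot 18 \cdot 3 = \left(- \frac{1}{2}\right) 54 = -27$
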